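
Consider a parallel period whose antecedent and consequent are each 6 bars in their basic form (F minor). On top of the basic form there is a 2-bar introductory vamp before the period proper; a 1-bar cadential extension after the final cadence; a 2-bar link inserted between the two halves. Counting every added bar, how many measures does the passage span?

Basic parallel period: 6 + 6 = 12 bars.
12 (basic form) + 2 (introduction) + 1 (cadential extension) + 2 (link) = 17.

17 measures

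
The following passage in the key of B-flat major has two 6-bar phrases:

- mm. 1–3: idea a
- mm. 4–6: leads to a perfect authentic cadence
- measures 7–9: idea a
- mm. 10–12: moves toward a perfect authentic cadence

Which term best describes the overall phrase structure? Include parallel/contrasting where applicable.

repeated phrase

Both phrases have the same opening (a) and the same cadence (perfect authentic cadence): the second is a restatement, not a consequent, so this is a repeated phrase rather than a period.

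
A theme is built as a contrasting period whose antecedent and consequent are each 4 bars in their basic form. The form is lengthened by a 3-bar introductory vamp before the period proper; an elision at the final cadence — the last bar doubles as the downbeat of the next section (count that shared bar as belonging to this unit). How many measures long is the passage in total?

Basic contrasting period: 4 + 4 = 8 bars.
8 (basic form) + 3 (introduction) = 11.
The elision shares a bar with the next section but does not change this unit's count.

11 measures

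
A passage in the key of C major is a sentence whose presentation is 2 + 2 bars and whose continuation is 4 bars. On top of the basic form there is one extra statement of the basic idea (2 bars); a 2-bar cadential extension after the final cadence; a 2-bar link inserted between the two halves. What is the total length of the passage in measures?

Basic sentence: 2 + 2 + 4 = 8 bars.
8 (basic form) + 2 (extra statement) + 2 (cadential extension) + 2 (link) = 14.

14 measures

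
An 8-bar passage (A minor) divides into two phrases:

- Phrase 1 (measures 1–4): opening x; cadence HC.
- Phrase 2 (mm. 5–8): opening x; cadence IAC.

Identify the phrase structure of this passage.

Phrase 1 ends with a half cadence (weaker) and phrase 2 with an imperfect authentic cadence (stronger): antecedent + consequent = a period.
The two phrases open with the same material (x / x), so the period is parallel.

parallel period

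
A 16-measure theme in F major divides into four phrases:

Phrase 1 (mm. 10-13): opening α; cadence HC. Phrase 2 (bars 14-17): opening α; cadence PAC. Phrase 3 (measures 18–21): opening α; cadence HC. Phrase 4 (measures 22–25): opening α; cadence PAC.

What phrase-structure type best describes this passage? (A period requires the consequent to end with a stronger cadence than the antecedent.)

The cadence pattern HC–PAC–HC–PAC is weak–strong twice, and phrases 3–4 restate phrases 1–2: a period heard twice, not a double period (which would end weakly at phrase 2).

repeated period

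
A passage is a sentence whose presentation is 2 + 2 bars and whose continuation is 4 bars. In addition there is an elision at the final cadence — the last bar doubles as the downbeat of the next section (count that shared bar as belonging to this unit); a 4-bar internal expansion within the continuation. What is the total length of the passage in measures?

12 measures

Basic sentence: 2 + 2 + 4 = 8 bars.
8 (basic form) + 4 (internal expansion) = 12.
The elision shares a bar with the next section but does not change this unit's count.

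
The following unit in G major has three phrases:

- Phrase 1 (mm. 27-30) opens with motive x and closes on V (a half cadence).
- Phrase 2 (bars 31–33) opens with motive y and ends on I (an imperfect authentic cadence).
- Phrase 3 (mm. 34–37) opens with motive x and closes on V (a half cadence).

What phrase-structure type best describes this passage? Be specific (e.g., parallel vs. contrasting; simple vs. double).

phrase group

The final phrase closes with a half cadence, which is not stronger than the preceding imperfect authentic cadence; the 3 phrases lack an overall antecedent–consequent design and so form a phrase group.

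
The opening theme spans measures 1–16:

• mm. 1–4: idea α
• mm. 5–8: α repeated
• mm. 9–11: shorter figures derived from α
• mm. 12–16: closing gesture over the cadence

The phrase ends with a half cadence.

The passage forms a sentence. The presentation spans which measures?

measures 1–8

The presentation of a sentence is the basic idea (mm. 1–4) plus its repetition (bars 5-8); the presentation is therefore measures 1–8.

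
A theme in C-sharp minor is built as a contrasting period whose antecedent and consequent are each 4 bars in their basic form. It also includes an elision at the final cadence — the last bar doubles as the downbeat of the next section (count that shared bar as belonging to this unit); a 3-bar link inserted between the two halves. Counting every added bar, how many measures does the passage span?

Basic contrasting period: 4 + 4 = 8 bars.
8 (basic form) + 3 (link) = 11.
The elision shares a bar with the next section but does not change this unit's count.

11 measures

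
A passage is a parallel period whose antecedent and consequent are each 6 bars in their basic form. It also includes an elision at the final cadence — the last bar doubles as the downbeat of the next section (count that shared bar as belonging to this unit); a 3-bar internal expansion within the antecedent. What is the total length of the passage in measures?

15 measures

Basic parallel period: 6 + 6 = 12 bars.
12 (basic form) + 3 (internal expansion) = 15.
The elision shares a bar with the next section but does not change this unit's count.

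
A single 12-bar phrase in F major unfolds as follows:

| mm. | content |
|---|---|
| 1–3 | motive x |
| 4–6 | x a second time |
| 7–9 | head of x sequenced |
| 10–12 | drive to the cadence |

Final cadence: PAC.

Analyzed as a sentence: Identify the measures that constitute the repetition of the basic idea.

measures 4–6

The presentation of a sentence is the basic idea (bars 1–3) plus its repetition (measures 4–6); the repetition of the basic idea is therefore bars 4–6.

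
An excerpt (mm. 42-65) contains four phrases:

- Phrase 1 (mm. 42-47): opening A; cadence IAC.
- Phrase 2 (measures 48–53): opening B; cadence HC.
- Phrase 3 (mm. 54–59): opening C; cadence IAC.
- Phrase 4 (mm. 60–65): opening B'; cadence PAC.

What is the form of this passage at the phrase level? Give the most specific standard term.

Four phrases in two halves: the first half (mm. 42-53) ends with a half cadence, the second (bars 54–65) with a perfect authentic cadence — a large antecedent–consequent pair, i.e. a double period.
Phrase 3 begins with different material from phrase 1, making it contrasting.

contrasting double period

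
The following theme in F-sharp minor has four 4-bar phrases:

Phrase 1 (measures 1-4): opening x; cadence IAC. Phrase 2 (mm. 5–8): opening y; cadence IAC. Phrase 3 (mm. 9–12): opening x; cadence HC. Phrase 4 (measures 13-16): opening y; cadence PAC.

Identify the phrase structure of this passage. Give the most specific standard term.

parallel double period

Four phrases in two halves: the first half (measures 1-8) ends with an imperfect authentic cadence, the second (bars 9-16) with a perfect authentic cadence — a large antecedent–consequent pair, i.e. a double period.
Phrase 3 begins with the same material as phrase 1, making it parallel.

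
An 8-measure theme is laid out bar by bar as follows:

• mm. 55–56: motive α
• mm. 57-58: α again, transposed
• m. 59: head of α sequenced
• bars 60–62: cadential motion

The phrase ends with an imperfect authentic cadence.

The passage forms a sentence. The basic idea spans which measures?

measures 55–56

The presentation of a sentence is the basic idea (mm. 55-56) plus its repetition (measures 57–58); the basic idea is therefore mm. 55–56.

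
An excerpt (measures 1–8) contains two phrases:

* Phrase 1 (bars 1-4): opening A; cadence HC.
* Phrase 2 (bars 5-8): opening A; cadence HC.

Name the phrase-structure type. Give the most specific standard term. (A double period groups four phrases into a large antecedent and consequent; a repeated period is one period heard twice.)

repeated phrase

Both phrases have the same opening (A) and the same cadence (half cadence): the second is a restatement, not a consequent, so this is a repeated phrase rather than a period.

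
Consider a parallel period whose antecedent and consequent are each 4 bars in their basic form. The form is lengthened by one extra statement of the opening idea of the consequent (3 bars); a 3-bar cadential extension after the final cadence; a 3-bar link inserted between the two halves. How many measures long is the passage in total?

17 measures

Basic parallel period: 4 + 4 = 8 bars.
8 (basic form) + 3 (extra statement) + 3 (cadential extension) + 3 (link) = 17.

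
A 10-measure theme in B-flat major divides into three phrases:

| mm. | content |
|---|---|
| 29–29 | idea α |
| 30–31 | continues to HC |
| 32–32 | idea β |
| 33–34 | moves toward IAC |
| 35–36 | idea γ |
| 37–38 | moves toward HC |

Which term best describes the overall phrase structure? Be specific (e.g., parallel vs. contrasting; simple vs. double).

phrase group

The final phrase closes with a half cadence, which is not stronger than the preceding imperfect authentic cadence; the 3 phrases lack an overall antecedent–consequent design and so form a phrase group.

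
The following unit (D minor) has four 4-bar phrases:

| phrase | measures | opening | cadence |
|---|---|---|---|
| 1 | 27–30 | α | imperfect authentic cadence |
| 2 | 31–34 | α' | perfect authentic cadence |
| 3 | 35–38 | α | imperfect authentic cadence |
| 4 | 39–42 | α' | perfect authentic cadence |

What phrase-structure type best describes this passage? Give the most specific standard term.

The cadence pattern IAC–PAC–IAC–PAC is weak–strong twice, and phrases 3–4 restate phrases 1–2: a period heard twice, not a double period (which would end weakly at phrase 2).

repeated period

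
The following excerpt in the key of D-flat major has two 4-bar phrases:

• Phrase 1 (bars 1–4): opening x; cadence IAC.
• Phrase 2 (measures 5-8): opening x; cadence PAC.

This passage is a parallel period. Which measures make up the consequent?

measures 5–8

The antecedent is the phrase ending with the weaker cadence (imperfect authentic cadence, phrase 1) and the consequent the one ending more conclusively (perfect authentic cadence, phrase 2); the consequent is bars 5–8.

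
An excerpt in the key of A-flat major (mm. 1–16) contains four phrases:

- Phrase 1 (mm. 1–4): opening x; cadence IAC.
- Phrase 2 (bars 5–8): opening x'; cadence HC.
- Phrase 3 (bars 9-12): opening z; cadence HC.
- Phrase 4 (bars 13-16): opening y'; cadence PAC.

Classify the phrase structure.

Four phrases in two halves: the first half (measures 1-8) ends with a half cadence, the second (measures 9-16) with a perfect authentic cadence — a large antecedent–consequent pair, i.e. a double period.
Phrase 3 begins with different material from phrase 1, making it contrasting.

contrasting double period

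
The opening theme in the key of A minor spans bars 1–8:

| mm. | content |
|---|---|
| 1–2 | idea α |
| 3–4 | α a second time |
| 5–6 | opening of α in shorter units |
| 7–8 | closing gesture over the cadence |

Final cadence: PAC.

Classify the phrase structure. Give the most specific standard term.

Basic idea (bars 1-2) + its repetition (measures 3–4) form the presentation; fragmentation and cadence (mm. 5–8) form the continuation — the 8-bar whole is a sentence.

sentence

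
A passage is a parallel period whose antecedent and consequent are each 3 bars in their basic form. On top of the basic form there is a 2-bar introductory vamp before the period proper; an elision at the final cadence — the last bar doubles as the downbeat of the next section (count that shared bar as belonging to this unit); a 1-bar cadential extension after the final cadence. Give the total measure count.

Basic parallel period: 3 + 3 = 6 bars.
6 (basic form) + 2 (introduction) + 1 (cadential extension) = 9.
The elision shares a bar with the next section but does not change this unit's count.

9 measures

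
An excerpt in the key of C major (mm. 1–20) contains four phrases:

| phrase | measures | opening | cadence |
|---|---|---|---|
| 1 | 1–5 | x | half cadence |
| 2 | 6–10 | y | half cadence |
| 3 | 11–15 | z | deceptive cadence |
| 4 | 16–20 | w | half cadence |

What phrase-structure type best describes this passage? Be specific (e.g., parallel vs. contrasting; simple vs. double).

phrase group

Phrase 4 ends with a half cadence, no stronger than phrase 2's half cadence, so the four phrases do not form a double period; nor do phrases 3–4 duplicate 1–2, so it is not a repeated period. With no phrase reaching a conclusive cadence, the passage is a phrase group.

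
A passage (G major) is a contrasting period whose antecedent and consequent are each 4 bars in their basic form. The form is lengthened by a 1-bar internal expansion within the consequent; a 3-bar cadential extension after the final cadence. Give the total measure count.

12 measures

Basic contrasting period: 4 + 4 = 8 bars.
8 (basic form) + 1 (internal expansion) + 3 (cadential extension) = 12.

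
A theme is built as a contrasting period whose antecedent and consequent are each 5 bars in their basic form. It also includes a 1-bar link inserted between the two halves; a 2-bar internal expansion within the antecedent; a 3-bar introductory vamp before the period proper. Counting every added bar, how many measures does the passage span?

16 measures

Basic contrasting period: 5 + 5 = 10 bars.
10 (basic form) + 1 (link) + 2 (internal expansion) + 3 (introduction) = 16.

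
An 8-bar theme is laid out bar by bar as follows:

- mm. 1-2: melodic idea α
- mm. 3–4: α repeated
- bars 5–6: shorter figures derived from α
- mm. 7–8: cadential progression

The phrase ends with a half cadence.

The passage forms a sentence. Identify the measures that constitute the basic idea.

The presentation of a sentence is the basic idea (bars 1–2) plus its repetition (mm. 3–4); the basic idea is therefore measures 1–2.

measures 1–2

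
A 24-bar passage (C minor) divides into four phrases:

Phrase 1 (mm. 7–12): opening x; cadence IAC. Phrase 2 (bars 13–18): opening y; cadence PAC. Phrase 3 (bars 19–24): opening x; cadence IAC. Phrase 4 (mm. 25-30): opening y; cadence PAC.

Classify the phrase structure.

repeated period

The cadence pattern IAC–PAC–IAC–PAC is weak–strong twice, and phrases 3–4 restate phrases 1–2: a period heard twice, not a double period (which would end weakly at phrase 2).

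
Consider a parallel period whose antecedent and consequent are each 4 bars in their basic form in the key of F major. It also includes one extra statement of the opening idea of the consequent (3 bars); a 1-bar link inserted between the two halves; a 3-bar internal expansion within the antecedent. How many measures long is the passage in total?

Basic parallel period: 4 + 4 = 8 bars.
8 (basic form) + 3 (extra statement) + 1 (link) + 3 (internal expansion) = 15.

15 measures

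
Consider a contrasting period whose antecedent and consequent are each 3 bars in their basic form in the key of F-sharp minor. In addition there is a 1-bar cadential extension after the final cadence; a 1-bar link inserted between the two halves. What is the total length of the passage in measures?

8 measures

Basic contrasting period: 3 + 3 = 6 bars.
6 (basic form) + 1 (cadential extension) + 1 (link) = 8.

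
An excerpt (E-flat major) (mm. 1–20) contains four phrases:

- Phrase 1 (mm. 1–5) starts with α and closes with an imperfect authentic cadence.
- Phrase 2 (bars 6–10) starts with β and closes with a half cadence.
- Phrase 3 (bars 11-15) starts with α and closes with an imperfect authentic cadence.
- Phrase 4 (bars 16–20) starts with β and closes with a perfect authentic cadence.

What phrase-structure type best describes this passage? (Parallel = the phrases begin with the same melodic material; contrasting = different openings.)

parallel double period

Four phrases in two halves: the first half (mm. 1–10) ends with a half cadence, the second (bars 11–20) with a perfect authentic cadence — a large antecedent–consequent pair, i.e. a double period.
Phrase 3 begins with the same material as phrase 1, making it parallel.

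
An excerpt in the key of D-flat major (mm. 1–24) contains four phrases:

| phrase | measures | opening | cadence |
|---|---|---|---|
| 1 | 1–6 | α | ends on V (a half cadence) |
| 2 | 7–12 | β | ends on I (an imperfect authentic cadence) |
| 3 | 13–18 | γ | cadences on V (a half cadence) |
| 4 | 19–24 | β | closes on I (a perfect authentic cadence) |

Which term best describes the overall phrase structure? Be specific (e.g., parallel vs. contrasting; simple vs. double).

contrasting double period

Four phrases in two halves: the first half (mm. 1–12) ends with an imperfect authentic cadence, the second (measures 13–24) with a perfect authentic cadence — a large antecedent–consequent pair, i.e. a double period.
Phrase 3 begins with different material from phrase 1, making it contrasting.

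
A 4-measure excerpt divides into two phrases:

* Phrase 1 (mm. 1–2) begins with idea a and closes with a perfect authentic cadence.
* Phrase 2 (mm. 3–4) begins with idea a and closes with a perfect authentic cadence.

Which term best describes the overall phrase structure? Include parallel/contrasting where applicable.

Both phrases have the same opening (a) and the same cadence (perfect authentic cadence): the second is a restatement, not a consequent, so this is a repeated phrase rather than a period.

repeated phrase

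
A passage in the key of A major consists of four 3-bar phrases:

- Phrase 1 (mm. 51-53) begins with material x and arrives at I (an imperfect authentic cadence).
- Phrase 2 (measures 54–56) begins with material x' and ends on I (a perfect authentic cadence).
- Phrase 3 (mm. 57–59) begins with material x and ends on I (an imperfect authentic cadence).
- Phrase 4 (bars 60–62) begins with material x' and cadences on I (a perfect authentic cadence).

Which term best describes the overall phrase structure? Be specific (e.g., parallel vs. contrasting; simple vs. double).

The cadence pattern IAC–PAC–IAC–PAC is weak–strong twice, and phrases 3–4 restate phrases 1–2: a period heard twice, not a double period (which would end weakly at phrase 2).

repeated period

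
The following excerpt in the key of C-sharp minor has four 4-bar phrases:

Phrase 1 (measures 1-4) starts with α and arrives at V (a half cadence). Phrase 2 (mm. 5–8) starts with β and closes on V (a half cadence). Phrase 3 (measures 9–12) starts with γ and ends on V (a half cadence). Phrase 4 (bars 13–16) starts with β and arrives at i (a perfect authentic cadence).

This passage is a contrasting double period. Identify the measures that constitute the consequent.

In a double period the four phrases pair into a large antecedent (phrases 1–2, ending half cadence) and a large consequent (phrases 3–4, ending perfect authentic cadence). The consequent spans measures 9-16.

measures 9–16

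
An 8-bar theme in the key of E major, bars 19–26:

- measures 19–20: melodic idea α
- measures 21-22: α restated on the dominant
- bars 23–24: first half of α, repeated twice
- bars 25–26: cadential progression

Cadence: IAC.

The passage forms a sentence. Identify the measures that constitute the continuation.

measures 23–26

After the presentation (measures 19–22), the continuation covers the fragmentation through the cadence: mm. 23-26.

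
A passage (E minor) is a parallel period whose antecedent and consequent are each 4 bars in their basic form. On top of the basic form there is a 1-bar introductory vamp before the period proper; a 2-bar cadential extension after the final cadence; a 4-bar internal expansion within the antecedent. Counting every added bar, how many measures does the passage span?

Basic parallel period: 4 + 4 = 8 bars.
8 (basic form) + 1 (introduction) + 2 (cadential extension) + 4 (internal expansion) = 15.

15 measures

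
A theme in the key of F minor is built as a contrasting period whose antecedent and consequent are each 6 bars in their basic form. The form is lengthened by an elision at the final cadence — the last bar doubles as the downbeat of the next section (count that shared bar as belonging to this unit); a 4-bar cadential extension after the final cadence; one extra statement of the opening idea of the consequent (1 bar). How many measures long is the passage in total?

17 measures

Basic contrasting period: 6 + 6 = 12 bars.
12 (basic form) + 4 (cadential extension) + 1 (extra statement) = 17.
The elision shares a bar with the next section but does not change this unit's count.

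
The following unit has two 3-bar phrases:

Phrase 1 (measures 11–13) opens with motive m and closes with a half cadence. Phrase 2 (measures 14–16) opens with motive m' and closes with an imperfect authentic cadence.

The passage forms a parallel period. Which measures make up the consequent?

measures 14–16

The phrase ending with the weaker cadence (half cadence) is the antecedent; the one ending more conclusively (imperfect authentic cadence) is the consequent. The consequent is measures 14–16.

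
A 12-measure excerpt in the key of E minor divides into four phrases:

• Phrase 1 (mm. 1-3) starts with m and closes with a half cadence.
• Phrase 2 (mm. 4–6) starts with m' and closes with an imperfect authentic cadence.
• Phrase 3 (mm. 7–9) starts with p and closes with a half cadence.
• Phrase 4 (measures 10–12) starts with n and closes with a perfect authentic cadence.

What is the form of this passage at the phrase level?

contrasting double period

Four phrases in two halves: the first half (mm. 1-6) ends with an imperfect authentic cadence, the second (bars 7–12) with a perfect authentic cadence — a large antecedent–consequent pair, i.e. a double period.
Phrase 3 begins with different material from phrase 1, making it contrasting.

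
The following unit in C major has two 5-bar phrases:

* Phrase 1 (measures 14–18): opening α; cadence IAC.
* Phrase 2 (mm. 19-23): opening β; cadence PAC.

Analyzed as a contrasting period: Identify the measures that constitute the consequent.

The antecedent is the phrase ending with the weaker cadence (imperfect authentic cadence, phrase 1) and the consequent the one ending more conclusively (perfect authentic cadence, phrase 2); the consequent is mm. 19-23.

measures 19–23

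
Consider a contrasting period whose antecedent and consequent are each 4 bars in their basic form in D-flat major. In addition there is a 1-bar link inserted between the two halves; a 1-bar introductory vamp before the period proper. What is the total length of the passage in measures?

Basic contrasting period: 4 + 4 = 8 bars.
8 (basic form) + 1 (link) + 1 (introduction) = 10.

10 measures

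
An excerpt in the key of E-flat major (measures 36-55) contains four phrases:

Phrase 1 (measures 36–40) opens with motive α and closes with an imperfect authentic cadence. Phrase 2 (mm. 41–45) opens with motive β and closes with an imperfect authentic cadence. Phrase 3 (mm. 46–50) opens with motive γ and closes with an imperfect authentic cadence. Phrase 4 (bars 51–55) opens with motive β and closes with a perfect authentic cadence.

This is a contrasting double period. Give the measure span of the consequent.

In a double period the first pair of phrases (ending imperfect authentic cadence) is the large antecedent and the second pair (ending perfect authentic cadence) is the large consequent; the consequent is measures 46–55.

measures 46–55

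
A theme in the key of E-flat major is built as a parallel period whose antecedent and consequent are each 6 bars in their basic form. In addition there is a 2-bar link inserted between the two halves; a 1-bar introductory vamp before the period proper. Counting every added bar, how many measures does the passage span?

Basic parallel period: 6 + 6 = 12 bars.
12 (basic form) + 2 (link) + 1 (introduction) = 15.

15 measures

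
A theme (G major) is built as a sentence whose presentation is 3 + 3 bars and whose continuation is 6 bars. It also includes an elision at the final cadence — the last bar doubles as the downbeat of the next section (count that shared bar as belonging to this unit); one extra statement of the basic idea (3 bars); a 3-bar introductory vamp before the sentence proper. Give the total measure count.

18 measures

Basic sentence: 3 + 3 + 6 = 12 bars.
12 (basic form) + 3 (extra statement) + 3 (introduction) = 18.
The elision shares a bar with the next section but does not change this unit's count.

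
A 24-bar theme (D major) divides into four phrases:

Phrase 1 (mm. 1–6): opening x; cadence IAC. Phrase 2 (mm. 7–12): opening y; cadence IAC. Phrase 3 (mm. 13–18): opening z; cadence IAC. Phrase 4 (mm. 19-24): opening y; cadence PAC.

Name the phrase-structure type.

Four phrases in two halves: the first half (mm. 1–12) ends with an imperfect authentic cadence, the second (mm. 13–24) with a perfect authentic cadence — a large antecedent–consequent pair, i.e. a double period.
Phrase 3 begins with different material from phrase 1, making it contrasting.

contrasting double period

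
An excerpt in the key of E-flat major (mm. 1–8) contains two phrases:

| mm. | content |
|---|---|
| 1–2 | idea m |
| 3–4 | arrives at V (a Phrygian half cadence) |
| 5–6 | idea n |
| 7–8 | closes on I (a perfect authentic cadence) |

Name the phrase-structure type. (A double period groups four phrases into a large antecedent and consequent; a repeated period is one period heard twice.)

Phrase 1 ends with a Phrygian half cadence (weaker) and phrase 2 with a perfect authentic cadence (stronger): antecedent + consequent = a period.
The two phrases open with different material (m / n), so the period is contrasting.

contrasting period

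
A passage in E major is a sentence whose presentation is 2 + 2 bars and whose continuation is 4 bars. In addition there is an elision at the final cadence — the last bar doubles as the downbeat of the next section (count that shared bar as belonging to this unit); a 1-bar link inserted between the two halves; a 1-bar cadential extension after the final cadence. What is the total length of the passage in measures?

Basic sentence: 2 + 2 + 4 = 8 bars.
8 (basic form) + 1 (link) + 1 (cadential extension) = 10.
The elision shares a bar with the next section but does not change this unit's count.

10 measures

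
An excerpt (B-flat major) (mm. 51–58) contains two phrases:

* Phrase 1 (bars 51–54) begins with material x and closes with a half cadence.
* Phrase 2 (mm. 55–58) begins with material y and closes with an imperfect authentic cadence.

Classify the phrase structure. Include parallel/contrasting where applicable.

contrasting period

Phrase 1 ends with a half cadence (weaker) and phrase 2 with an imperfect authentic cadence (stronger): antecedent + consequent = a period.
The two phrases open with different material (x / y), so the period is contrasting.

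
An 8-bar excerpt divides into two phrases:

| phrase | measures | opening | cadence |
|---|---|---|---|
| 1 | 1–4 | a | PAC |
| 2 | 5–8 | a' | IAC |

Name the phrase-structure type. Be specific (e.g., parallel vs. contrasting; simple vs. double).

phrase group

The second phrase closes with an imperfect authentic cadence, which is not stronger than the first phrase's perfect authentic cadence; without a weak→strong cadential pair there is no antecedent–consequent relationship, so this is a phrase group rather than a period.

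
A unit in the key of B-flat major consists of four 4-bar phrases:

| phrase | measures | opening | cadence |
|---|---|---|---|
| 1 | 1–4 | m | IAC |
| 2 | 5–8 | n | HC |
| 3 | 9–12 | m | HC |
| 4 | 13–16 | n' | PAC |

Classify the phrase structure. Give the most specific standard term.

parallel double period

Four phrases in two halves: the first half (mm. 1–8) ends with a half cadence, the second (bars 9–16) with a perfect authentic cadence — a large antecedent–consequent pair, i.e. a double period.
Phrase 3 begins with the same material as phrase 1, making it parallel.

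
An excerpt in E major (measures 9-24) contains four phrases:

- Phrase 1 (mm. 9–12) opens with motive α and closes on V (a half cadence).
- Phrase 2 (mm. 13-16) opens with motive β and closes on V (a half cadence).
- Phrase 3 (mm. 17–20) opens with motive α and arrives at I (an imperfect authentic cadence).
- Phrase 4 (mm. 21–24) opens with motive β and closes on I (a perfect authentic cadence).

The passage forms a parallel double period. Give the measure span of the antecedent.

measures 9–16

In a double period the first pair of phrases (ending half cadence) is the large antecedent and the second pair (ending perfect authentic cadence) is the large consequent; the antecedent is measures 9–16.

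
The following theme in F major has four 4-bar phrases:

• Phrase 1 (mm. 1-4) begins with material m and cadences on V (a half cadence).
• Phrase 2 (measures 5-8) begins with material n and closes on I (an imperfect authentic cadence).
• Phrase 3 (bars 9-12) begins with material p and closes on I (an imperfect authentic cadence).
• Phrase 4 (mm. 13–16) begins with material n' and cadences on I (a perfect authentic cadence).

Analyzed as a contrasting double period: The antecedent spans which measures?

In a double period the four phrases pair into a large antecedent (phrases 1–2, ending imperfect authentic cadence) and a large consequent (phrases 3–4, ending perfect authentic cadence). The antecedent spans measures 1–8.

measures 1–8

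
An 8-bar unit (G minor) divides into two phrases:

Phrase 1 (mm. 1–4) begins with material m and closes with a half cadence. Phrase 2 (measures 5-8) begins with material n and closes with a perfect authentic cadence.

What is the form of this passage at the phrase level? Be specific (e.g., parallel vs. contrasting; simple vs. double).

Phrase 1 ends with a half cadence (weaker) and phrase 2 with a perfect authentic cadence (stronger): antecedent + consequent = a period.
The two phrases open with different material (m / n), so the period is contrasting.

contrasting period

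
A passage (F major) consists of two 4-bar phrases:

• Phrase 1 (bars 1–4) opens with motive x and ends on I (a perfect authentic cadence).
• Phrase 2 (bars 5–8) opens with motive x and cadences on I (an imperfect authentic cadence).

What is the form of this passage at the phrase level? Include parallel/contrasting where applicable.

The second phrase closes with an imperfect authentic cadence, which is not stronger than the first phrase's perfect authentic cadence; without a weak→strong cadential pair there is no antecedent–consequent relationship, so this is a phrase group rather than a period.

phrase group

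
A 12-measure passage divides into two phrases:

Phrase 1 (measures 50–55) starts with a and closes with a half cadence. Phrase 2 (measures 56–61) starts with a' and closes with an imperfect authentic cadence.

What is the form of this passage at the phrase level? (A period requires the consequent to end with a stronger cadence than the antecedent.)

parallel period

Phrase 1 ends with a half cadence (weaker) and phrase 2 with an imperfect authentic cadence (stronger): antecedent + consequent = a period.
The two phrases open with the same material (a / a'), so the period is parallel.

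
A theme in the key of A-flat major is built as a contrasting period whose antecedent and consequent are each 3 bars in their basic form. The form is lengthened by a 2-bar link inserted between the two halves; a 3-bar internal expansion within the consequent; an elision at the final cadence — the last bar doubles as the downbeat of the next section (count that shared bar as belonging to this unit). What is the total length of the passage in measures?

11 measures

Basic contrasting period: 3 + 3 = 6 bars.
6 (basic form) + 2 (link) + 3 (internal expansion) = 11.
The elision shares a bar with the next section but does not change this unit's count.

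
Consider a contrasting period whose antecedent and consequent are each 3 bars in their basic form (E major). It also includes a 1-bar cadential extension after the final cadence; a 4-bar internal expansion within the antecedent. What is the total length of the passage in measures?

11 measures

Basic contrasting period: 3 + 3 = 6 bars.
6 (basic form) + 1 (cadential extension) + 4 (internal expansion) = 11.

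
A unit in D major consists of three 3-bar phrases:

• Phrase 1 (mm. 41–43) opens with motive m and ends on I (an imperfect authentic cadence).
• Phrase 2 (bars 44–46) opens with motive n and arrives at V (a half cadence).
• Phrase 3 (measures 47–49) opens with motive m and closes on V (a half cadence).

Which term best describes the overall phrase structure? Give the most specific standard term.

The final phrase closes with a half cadence, which is not stronger than the preceding half cadence; the 3 phrases lack an overall antecedent–consequent design and so form a phrase group.

phrase group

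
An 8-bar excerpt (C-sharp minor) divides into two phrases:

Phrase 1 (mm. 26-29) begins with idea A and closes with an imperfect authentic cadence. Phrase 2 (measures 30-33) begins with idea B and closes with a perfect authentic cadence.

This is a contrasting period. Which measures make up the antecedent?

The phrase ending with the weaker cadence (imperfect authentic cadence) is the antecedent; the one ending more conclusively (perfect authentic cadence) is the consequent. The antecedent is measures 26–29.

measures 26–29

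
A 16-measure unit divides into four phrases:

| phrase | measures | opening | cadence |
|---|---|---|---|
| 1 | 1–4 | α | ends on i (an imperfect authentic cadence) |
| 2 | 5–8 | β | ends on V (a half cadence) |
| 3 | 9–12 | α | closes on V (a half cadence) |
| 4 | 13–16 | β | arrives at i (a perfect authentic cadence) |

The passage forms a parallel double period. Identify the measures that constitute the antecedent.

measures 1–8

In a double period the four phrases pair into a large antecedent (phrases 1–2, ending half cadence) and a large consequent (phrases 3–4, ending perfect authentic cadence). The antecedent spans mm. 1–8.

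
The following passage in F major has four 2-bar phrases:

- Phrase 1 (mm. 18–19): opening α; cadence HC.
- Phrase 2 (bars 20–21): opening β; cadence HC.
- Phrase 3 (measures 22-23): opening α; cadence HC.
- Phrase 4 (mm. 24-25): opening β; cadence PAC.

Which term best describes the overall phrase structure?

parallel double period

Four phrases in two halves: the first half (measures 18–21) ends with a half cadence, the second (measures 22–25) with a perfect authentic cadence — a large antecedent–consequent pair, i.e. a double period.
Phrase 3 begins with the same material as phrase 1, making it parallel.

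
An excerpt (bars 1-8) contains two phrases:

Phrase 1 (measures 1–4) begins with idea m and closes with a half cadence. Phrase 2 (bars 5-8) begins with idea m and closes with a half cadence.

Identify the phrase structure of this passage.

Both phrases have the same opening (m) and the same cadence (half cadence): the second is a restatement, not a consequent, so this is a repeated phrase rather than a period.

repeated phrase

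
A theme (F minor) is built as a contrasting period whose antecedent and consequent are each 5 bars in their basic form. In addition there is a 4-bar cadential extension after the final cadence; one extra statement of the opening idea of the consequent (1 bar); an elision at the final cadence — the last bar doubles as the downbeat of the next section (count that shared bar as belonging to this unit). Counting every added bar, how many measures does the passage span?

15 measures

Basic contrasting period: 5 + 5 = 10 bars.
10 (basic form) + 4 (cadential extension) + 1 (extra statement) = 15.
The elision shares a bar with the next section but does not change this unit's count.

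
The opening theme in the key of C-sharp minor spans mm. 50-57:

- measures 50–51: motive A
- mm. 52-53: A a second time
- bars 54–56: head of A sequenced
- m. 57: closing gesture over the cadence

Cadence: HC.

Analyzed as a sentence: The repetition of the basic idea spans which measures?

The presentation of a sentence is the basic idea (mm. 50-51) plus its repetition (bars 52–53); the repetition of the basic idea is therefore measures 52–53.

measures 52–53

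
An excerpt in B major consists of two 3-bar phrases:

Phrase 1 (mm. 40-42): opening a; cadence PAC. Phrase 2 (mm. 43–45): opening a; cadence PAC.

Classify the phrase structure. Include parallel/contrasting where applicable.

repeated phrase

Both phrases have the same opening (a) and the same cadence (perfect authentic cadence): the second is a restatement, not a consequent, so this is a repeated phrase rather than a period.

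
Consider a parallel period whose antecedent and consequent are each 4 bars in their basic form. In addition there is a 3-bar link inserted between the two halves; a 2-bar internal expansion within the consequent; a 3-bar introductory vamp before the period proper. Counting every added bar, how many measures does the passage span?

Basic parallel period: 4 + 4 = 8 bars.
8 (basic form) + 3 (link) + 2 (internal expansion) + 3 (introduction) = 16.

16 measures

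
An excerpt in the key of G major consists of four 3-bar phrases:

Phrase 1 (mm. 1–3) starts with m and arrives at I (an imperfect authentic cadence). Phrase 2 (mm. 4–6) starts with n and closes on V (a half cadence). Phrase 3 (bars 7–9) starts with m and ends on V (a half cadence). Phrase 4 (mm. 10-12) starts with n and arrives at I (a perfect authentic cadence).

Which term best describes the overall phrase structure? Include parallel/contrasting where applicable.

parallel double period

Four phrases in two halves: the first half (bars 1-6) ends with a half cadence, the second (measures 7–12) with a perfect authentic cadence — a large antecedent–consequent pair, i.e. a double period.
Phrase 3 begins with the same material as phrase 1, making it parallel.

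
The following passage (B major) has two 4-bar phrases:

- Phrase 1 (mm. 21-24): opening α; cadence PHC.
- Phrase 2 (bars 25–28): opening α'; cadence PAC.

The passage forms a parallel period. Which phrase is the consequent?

The phrase ending with the weaker cadence (Phrygian half cadence) is the antecedent; the one ending more conclusively (perfect authentic cadence) is the consequent. The consequent is phrase 2.

phrase 2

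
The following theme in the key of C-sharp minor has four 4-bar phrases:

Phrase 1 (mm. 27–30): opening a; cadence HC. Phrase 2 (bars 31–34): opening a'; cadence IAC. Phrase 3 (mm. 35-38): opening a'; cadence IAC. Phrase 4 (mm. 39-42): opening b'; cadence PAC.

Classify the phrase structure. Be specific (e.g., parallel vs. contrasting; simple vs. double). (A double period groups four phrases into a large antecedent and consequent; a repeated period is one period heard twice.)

parallel double period

Four phrases in two halves: the first half (mm. 27–34) ends with an imperfect authentic cadence, the second (measures 35–42) with a perfect authentic cadence — a large antecedent–consequent pair, i.e. a double period.
Phrase 3 begins with the same material as phrase 1, making it parallel.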